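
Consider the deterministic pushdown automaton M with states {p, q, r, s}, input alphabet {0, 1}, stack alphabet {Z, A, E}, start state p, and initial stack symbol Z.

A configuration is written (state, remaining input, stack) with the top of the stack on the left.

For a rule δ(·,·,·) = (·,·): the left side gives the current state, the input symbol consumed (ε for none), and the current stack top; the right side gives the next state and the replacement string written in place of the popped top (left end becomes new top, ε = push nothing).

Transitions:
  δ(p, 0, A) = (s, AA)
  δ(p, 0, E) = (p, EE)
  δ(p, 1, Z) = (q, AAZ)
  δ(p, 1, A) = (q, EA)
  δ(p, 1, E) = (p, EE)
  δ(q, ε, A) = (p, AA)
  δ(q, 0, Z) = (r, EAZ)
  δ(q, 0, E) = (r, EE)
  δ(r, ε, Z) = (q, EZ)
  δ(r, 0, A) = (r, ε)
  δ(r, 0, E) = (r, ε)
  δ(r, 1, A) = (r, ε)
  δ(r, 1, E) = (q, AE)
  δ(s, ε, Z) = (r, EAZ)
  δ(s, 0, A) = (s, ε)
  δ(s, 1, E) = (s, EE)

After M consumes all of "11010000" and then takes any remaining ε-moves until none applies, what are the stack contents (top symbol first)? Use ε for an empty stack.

EEAAAZ

(p, 11010000, Z) ⊢ (q, 1010000, AAZ) ⊢ (p, 1010000, AAAZ) ⊢ (q, 010000, EAAAZ) ⊢ (r, 10000, EEAAAZ) ⊢ (q, 0000, AEEAAAZ) ⊢ (p, 0000, AAEEAAAZ) ⊢ (s, 000, AAAEEAAAZ) ⊢ (s, 00, AAEEAAAZ) ⊢ (s, 0, AEEAAAZ) ⊢ (s, ε, EEAAAZ)
All input consumed in state s with stack EEAAAZ.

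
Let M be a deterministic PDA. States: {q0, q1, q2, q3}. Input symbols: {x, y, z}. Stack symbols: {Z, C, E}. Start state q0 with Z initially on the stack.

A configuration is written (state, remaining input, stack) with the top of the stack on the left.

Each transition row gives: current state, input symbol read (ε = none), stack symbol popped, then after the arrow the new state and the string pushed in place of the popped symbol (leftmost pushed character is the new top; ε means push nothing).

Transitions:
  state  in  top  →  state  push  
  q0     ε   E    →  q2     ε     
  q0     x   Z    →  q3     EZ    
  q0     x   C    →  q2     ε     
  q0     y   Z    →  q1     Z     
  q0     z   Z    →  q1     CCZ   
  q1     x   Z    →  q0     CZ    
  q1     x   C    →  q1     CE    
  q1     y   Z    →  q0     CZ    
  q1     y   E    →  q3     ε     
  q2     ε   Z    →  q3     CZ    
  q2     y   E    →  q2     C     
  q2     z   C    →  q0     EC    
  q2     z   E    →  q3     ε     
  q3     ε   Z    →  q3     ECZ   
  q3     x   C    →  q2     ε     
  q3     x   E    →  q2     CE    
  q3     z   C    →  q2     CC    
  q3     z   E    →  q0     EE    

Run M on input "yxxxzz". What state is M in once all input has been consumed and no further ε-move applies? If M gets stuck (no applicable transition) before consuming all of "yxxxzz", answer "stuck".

(q0, yxxxzz, Z) ⊢ (q1, xxxzz, Z) ⊢ (q0, xxzz, CZ) ⊢ (q2, xzz, Z) ⊢ (q3, xzz, CZ) ⊢ (q2, zz, Z) ⊢ (q3, zz, CZ) ⊢ (q2, z, CCZ) ⊢ (q0, ε, ECCZ) ⊢ (q2, ε, CCZ)
All input consumed; M is in state q2.

q2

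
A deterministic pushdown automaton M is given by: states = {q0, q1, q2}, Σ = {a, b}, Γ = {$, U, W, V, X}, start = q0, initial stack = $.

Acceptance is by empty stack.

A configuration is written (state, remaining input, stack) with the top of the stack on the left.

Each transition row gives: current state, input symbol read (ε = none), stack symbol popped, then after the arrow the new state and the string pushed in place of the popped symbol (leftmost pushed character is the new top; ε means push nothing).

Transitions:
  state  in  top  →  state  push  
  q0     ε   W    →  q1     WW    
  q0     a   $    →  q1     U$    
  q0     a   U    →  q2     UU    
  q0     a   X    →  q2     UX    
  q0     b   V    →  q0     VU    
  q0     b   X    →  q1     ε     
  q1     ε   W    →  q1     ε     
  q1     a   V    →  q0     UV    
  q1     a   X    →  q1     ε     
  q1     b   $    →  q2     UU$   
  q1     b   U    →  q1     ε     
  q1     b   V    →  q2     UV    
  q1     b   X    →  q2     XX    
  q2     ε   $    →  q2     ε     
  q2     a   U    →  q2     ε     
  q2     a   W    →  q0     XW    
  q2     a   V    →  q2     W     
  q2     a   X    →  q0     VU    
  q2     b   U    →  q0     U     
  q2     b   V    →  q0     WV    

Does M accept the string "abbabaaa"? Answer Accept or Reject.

Accept

(q0, abbabaaa, $)
  read a, top $: go to q1, push U$ → (q1, bbabaaa, U$)
  read b, top U: go to q1, push ε → (q1, babaaa, $)
  read b, top $: go to q2, push UU$ → (q2, abaaa, UU$)
  read a, top U: go to q2, push ε → (q2, baaa, U$)
  read b, top U: go to q0, push U → (q0, aaa, U$)
  read a, top U: go to q2, push UU → (q2, aa, UU$)
  read a, top U: go to q2, push ε → (q2, a, U$)
  read a, top U: go to q2, push ε → (q2, ε, $)
  ε-move, top $: go to q2, push ε → (q2, ε, ε)
All input consumed and the stack is empty.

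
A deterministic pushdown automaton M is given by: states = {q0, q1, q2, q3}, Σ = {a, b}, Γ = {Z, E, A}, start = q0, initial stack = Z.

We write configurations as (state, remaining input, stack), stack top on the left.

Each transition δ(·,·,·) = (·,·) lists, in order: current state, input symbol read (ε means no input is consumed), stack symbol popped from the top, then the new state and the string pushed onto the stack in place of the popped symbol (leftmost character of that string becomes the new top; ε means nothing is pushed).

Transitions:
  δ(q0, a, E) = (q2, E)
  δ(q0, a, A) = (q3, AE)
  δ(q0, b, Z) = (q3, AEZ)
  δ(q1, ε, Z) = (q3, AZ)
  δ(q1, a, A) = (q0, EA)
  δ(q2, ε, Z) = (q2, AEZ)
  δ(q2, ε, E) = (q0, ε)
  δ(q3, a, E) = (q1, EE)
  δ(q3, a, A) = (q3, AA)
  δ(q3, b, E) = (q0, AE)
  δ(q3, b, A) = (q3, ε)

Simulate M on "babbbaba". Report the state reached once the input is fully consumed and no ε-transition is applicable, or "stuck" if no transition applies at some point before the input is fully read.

q1

(q0, babbbaba, Z)
  read b, top Z: go to q3, push AEZ → (q3, abbbaba, AEZ)
  read a, top A: go to q3, push AA → (q3, bbbaba, AAEZ)
  read b, top A: go to q3, push ε → (q3, bbaba, AEZ)
  read b, top A: go to q3, push ε → (q3, baba, EZ)
  read b, top E: go to q0, push AE → (q0, aba, AEZ)
  read a, top A: go to q3, push AE → (q3, ba, AEEZ)
  read b, top A: go to q3, push ε → (q3, a, EEZ)
  read a, top E: go to q1, push EE → (q1, ε, EEEZ)
All input consumed; M is in state q1.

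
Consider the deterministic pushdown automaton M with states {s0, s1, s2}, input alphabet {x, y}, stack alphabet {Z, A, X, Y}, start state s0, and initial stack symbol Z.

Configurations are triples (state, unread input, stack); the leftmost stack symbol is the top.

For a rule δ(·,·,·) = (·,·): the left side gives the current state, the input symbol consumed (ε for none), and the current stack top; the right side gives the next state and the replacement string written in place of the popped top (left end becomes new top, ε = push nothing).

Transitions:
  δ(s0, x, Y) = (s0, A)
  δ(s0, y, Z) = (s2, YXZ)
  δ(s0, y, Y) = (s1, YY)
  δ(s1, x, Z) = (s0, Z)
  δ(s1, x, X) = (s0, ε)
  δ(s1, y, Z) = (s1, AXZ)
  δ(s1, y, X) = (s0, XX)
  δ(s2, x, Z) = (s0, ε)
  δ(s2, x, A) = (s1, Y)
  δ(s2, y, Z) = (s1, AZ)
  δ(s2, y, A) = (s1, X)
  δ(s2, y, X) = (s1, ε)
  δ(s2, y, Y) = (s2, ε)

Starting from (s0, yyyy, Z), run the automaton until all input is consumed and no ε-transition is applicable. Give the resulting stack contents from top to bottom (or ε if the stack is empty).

(s0, yyyy, Z) ⊢ (s2, yyy, YXZ) ⊢ (s2, yy, XZ) ⊢ (s1, y, Z) ⊢ (s1, ε, AXZ)
All input consumed in state s1 with stack AXZ.

AXZ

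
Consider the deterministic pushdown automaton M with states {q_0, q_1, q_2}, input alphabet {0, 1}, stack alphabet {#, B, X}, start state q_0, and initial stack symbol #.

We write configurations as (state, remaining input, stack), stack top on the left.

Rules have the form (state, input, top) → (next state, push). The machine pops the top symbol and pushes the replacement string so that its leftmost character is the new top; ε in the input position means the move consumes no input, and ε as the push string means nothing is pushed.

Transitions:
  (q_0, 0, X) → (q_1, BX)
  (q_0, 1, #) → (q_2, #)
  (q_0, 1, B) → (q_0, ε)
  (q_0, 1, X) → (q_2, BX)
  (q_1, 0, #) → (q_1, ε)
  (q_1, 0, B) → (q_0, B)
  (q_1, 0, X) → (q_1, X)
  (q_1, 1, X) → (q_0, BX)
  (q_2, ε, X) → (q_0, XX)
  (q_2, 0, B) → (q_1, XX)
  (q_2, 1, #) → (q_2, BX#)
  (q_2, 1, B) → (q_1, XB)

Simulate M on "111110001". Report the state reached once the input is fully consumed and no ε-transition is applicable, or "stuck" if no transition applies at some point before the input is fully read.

(q_0, 111110001, #) ⊢ (q_2, 11110001, #) ⊢ (q_2, 1110001, BX#) ⊢ (q_1, 110001, XBX#) ⊢ (q_0, 10001, BXBX#) ⊢ (q_0, 0001, XBX#) ⊢ (q_1, 001, BXBX#) ⊢ (q_0, 01, BXBX#)
No transition for (q_0, 0, top B); M blocks with input 01 remaining.

stuck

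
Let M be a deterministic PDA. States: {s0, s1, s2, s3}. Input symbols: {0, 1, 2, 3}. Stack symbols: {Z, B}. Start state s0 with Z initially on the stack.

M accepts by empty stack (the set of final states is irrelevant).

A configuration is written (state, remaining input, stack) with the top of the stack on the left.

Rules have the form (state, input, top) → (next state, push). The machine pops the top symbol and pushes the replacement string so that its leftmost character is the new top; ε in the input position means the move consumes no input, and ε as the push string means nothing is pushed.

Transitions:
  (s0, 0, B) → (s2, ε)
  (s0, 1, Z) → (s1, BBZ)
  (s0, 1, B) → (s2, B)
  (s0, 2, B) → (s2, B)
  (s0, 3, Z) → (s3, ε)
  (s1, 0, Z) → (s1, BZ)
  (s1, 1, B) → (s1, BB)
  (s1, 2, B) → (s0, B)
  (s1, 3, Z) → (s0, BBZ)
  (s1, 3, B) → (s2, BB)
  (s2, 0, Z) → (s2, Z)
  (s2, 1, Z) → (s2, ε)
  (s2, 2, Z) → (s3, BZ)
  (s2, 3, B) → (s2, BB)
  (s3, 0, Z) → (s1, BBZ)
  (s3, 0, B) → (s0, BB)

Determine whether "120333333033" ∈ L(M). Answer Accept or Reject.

Reject

(s0, 120333333033, Z) ⊢ (s1, 20333333033, BBZ) ⊢ (s0, 0333333033, BBZ) ⊢ (s2, 333333033, BZ) ⊢ (s2, 33333033, BBZ) ⊢ (s2, 3333033, BBBZ) ⊢ (s2, 333033, BBBBZ) ⊢ (s2, 33033, BBBBBZ) ⊢ (s2, 3033, BBBBBBZ) ⊢ (s2, 033, BBBBBBBZ)
No transition applies at (s2, 033, BBBBBBBZ); input not fully consumed.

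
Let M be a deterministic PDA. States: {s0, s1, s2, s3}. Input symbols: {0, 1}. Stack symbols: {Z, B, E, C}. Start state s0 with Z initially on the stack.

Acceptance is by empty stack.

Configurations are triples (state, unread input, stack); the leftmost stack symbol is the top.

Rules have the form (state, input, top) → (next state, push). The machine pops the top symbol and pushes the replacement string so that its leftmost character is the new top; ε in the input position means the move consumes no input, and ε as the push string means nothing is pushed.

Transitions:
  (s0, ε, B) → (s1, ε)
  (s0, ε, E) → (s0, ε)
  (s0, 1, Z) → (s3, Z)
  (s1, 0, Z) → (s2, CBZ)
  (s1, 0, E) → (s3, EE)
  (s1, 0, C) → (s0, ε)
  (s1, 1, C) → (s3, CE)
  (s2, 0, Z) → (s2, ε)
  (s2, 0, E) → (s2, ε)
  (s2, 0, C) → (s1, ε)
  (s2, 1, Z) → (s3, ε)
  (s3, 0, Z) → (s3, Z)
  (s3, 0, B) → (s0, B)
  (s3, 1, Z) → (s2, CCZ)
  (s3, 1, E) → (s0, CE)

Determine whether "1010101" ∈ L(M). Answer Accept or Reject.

(s0, 1010101, Z) ⊢ (s3, 010101, Z) ⊢ (s3, 10101, Z) ⊢ (s2, 0101, CCZ) ⊢ (s1, 101, CZ) ⊢ (s3, 01, CEZ)
No transition applies at (s3, 01, CEZ); input not fully consumed.

Reject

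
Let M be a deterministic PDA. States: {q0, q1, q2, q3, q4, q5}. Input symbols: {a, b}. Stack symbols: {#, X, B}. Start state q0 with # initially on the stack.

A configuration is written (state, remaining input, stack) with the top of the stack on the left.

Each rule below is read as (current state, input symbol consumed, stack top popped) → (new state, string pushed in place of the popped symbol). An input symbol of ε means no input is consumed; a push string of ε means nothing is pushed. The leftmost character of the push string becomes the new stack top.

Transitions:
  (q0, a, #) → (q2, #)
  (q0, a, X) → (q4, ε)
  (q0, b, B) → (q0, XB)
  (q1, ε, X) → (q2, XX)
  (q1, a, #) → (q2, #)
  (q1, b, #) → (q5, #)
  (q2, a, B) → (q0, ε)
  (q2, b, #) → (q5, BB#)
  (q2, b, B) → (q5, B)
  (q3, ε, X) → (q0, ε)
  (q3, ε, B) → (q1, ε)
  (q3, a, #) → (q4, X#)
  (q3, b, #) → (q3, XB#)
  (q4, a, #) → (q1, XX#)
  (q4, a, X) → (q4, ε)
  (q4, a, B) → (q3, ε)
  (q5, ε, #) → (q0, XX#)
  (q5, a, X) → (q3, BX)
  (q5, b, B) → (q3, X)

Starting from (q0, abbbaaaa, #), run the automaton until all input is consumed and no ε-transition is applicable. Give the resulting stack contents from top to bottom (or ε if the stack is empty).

#

(q0, abbbaaaa, #)
  read a, top #: go to q2, push # → (q2, bbbaaaa, #)
  read b, top #: go to q5, push BB# → (q5, bbaaaa, BB#)
  read b, top B: go to q3, push X → (q3, baaaa, XB#)
  ε-move, top X: go to q0, push ε → (q0, baaaa, B#)
  read b, top B: go to q0, push XB → (q0, aaaa, XB#)
  read a, top X: go to q4, push ε → (q4, aaa, B#)
  read a, top B: go to q3, push ε → (q3, aa, #)
  read a, top #: go to q4, push X# → (q4, a, X#)
  read a, top X: go to q4, push ε → (q4, ε, #)
All input consumed in state q4 with stack #.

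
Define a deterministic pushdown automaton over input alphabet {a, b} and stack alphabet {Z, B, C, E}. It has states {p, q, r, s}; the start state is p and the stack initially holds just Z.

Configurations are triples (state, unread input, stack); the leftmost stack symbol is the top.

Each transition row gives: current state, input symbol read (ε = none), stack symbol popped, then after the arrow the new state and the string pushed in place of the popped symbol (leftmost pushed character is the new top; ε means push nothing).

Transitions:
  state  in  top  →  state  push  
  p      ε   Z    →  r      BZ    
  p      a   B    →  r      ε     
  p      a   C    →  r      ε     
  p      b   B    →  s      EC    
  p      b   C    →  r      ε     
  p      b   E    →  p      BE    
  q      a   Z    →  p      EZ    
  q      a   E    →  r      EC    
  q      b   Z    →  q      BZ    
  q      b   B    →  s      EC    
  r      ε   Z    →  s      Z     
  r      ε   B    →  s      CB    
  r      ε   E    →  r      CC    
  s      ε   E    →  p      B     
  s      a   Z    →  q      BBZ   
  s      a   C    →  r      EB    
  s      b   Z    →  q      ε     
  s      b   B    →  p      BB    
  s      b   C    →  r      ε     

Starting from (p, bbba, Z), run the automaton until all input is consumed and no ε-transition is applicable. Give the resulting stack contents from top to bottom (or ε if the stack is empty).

(p, bbba, Z)
  ε-move, top Z: go to r, push BZ → (r, bbba, BZ)
  ε-move, top B: go to s, push CB → (s, bbba, CBZ)
  read b, top C: go to r, push ε → (r, bba, BZ)
  ε-move, top B: go to s, push CB → (s, bba, CBZ)
  read b, top C: go to r, push ε → (r, ba, BZ)
  ε-move, top B: go to s, push CB → (s, ba, CBZ)
  read b, top C: go to r, push ε → (r, a, BZ)
  ε-move, top B: go to s, push CB → (s, a, CBZ)
  read a, top C: go to r, push EB → (r, ε, EBBZ)
  ε-move, top E: go to r, push CC → (r, ε, CCBBZ)
All input consumed in state r with stack CCBBZ.

CCBBZ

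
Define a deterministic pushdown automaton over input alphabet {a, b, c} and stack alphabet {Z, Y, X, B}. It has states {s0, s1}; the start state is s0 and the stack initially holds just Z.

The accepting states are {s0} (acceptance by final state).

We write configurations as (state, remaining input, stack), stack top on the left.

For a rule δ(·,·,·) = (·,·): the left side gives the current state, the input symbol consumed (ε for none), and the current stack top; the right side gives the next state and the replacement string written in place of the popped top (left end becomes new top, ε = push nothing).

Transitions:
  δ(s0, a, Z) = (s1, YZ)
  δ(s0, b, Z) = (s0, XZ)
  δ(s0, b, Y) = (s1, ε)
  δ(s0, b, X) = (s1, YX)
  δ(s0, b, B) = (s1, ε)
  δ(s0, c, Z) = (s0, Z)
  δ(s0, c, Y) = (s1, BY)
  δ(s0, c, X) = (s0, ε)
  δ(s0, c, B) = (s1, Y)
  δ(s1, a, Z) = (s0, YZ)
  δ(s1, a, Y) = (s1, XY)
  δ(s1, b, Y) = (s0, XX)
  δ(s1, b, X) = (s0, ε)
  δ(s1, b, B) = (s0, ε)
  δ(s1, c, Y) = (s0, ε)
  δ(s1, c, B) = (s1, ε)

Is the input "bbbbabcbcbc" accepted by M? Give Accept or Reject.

Reject

(s0, bbbbabcbcbc, Z)
  read b, top Z: go to s0, push XZ → (s0, bbbabcbcbc, XZ)
  read b, top X: go to s1, push YX → (s1, bbabcbcbc, YXZ)
  read b, top Y: go to s0, push XX → (s0, babcbcbc, XXXZ)
  read b, top X: go to s1, push YX → (s1, abcbcbc, YXXXZ)
  read a, top Y: go to s1, push XY → (s1, bcbcbc, XYXXXZ)
  read b, top X: go to s0, push ε → (s0, cbcbc, YXXXZ)
  read c, top Y: go to s1, push BY → (s1, bcbc, BYXXXZ)
  read b, top B: go to s0, push ε → (s0, cbc, YXXXZ)
  read c, top Y: go to s1, push BY → (s1, bc, BYXXXZ)
  read b, top B: go to s0, push ε → (s0, c, YXXXZ)
  read c, top Y: go to s1, push BY → (s1, ε, BYXXXZ)
All input consumed; state s1 ∉ F and no further ε-move applies.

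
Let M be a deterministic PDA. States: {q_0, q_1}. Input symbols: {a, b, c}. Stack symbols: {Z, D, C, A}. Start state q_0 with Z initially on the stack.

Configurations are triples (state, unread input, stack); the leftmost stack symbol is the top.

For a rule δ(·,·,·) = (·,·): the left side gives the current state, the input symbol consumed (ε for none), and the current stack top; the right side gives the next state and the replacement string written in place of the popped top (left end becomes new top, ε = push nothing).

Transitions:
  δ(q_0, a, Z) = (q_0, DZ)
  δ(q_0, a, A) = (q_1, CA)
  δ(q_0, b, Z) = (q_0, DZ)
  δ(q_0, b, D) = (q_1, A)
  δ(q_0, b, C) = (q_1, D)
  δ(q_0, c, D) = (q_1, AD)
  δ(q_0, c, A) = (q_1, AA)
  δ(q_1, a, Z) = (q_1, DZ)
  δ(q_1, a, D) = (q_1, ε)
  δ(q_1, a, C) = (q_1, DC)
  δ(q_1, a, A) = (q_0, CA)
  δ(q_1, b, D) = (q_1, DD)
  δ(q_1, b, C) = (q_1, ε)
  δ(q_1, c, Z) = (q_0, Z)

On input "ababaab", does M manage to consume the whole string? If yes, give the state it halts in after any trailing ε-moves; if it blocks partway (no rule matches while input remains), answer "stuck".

q_1

(q_0, ababaab, Z)
  read a, top Z: go to q_0, push DZ → (q_0, babaab, DZ)
  read b, top D: go to q_1, push A → (q_1, abaab, AZ)
  read a, top A: go to q_0, push CA → (q_0, baab, CAZ)
  read b, top C: go to q_1, push D → (q_1, aab, DAZ)
  read a, top D: go to q_1, push ε → (q_1, ab, AZ)
  read a, top A: go to q_0, push CA → (q_0, b, CAZ)
  read b, top C: go to q_1, push D → (q_1, ε, DAZ)
All input consumed; M is in state q_1.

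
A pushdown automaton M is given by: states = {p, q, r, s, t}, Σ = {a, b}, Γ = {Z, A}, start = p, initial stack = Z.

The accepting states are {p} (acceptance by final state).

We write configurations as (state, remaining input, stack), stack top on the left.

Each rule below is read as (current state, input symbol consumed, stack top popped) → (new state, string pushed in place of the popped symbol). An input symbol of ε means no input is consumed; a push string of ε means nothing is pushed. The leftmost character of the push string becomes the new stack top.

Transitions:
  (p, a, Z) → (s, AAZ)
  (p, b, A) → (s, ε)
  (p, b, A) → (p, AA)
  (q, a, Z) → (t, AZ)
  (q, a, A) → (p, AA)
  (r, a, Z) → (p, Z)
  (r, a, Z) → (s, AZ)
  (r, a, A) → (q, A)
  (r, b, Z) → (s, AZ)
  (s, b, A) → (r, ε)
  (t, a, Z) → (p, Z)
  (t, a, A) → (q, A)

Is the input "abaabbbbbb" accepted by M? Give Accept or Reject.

Accept

One accepting computation: (p, abaabbbbbb, Z) ⊢ (s, baabbbbbb, AAZ) ⊢ (r, aabbbbbb, AZ) ⊢ (q, abbbbbb, AZ) ⊢ (p, bbbbbb, AAZ) ⊢ (p, bbbbb, AAAZ) ⊢ (p, bbbb, AAAAZ) ⊢ (p, bbb, AAAAAZ) ⊢ (p, bb, AAAAAAZ) ⊢ (p, b, AAAAAAAZ) ⊢ (p, ε, AAAAAAAAZ)
All input consumed and state p ∈ F.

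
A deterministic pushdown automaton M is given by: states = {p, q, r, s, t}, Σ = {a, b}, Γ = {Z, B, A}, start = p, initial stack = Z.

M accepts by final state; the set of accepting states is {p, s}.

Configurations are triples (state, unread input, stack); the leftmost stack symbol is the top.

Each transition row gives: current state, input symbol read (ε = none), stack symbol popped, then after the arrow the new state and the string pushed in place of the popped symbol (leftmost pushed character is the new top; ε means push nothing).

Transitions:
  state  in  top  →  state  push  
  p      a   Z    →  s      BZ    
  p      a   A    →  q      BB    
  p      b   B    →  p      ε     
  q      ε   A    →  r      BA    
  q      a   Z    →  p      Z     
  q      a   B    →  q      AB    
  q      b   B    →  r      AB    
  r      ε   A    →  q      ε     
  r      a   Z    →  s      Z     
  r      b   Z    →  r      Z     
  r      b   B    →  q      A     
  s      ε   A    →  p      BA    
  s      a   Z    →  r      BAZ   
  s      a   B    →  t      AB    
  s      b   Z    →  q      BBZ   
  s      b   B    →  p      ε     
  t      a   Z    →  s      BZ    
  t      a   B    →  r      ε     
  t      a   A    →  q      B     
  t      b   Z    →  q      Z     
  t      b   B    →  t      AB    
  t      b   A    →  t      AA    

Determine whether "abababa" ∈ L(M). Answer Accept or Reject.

(p, abababa, Z)
  read a, top Z: go to s, push BZ → (s, bababa, BZ)
  read b, top B: go to p, push ε → (p, ababa, Z)
  read a, top Z: go to s, push BZ → (s, baba, BZ)
  read b, top B: go to p, push ε → (p, aba, Z)
  read a, top Z: go to s, push BZ → (s, ba, BZ)
  read b, top B: go to p, push ε → (p, a, Z)
  read a, top Z: go to s, push BZ → (s, ε, BZ)
All input consumed; state s ∈ F.

Accept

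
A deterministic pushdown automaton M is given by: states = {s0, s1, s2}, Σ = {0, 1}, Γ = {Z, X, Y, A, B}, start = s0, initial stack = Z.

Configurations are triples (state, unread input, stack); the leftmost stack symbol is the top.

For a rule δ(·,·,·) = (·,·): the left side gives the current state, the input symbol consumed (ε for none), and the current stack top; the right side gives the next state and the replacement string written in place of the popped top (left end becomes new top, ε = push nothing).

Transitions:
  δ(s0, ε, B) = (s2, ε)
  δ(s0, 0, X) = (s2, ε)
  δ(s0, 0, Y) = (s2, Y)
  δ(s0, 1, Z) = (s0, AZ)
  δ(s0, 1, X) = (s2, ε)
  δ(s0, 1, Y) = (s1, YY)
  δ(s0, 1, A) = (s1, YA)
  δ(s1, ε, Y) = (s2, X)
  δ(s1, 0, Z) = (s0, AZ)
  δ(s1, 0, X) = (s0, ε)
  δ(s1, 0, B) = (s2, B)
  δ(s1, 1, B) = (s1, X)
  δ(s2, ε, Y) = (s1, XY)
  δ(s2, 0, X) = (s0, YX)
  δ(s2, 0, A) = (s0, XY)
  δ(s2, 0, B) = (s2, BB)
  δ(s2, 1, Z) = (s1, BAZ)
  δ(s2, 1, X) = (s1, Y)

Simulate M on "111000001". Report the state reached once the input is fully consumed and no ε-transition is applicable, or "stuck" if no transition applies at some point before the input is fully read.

(s0, 111000001, Z) ⊢ (s0, 11000001, AZ) ⊢ (s1, 1000001, YAZ) ⊢ (s2, 1000001, XAZ) ⊢ (s1, 000001, YAZ) ⊢ (s2, 000001, XAZ) ⊢ (s0, 00001, YXAZ) ⊢ (s2, 0001, YXAZ) ⊢ (s1, 0001, XYXAZ) ⊢ (s0, 001, YXAZ) ⊢ (s2, 01, YXAZ) ⊢ (s1, 01, XYXAZ) ⊢ (s0, 1, YXAZ) ⊢ (s1, ε, YYXAZ) ⊢ (s2, ε, XYXAZ)
All input consumed; M is in state s2.

s2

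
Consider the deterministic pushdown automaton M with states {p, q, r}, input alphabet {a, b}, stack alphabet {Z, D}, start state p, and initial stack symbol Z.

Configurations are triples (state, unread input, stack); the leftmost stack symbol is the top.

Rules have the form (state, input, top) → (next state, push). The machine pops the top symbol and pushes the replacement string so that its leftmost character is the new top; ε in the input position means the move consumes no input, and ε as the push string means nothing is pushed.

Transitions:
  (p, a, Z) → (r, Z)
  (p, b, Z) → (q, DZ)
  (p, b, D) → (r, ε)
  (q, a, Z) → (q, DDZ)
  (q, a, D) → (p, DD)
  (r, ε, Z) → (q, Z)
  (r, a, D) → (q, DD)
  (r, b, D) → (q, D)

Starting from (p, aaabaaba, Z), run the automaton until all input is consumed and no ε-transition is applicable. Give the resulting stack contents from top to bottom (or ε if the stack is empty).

(p, aaabaaba, Z)
  read a, top Z: go to r, push Z → (r, aabaaba, Z)
  ε-move, top Z: go to q, push Z → (q, aabaaba, Z)
  read a, top Z: go to q, push DDZ → (q, abaaba, DDZ)
  read a, top D: go to p, push DD → (p, baaba, DDDZ)
  read b, top D: go to r, push ε → (r, aaba, DDZ)
  read a, top D: go to q, push DD → (q, aba, DDDZ)
  read a, top D: go to p, push DD → (p, ba, DDDDZ)
  read b, top D: go to r, push ε → (r, a, DDDZ)
  read a, top D: go to q, push DD → (q, ε, DDDDZ)
All input consumed in state q with stack DDDDZ.

DDDDZ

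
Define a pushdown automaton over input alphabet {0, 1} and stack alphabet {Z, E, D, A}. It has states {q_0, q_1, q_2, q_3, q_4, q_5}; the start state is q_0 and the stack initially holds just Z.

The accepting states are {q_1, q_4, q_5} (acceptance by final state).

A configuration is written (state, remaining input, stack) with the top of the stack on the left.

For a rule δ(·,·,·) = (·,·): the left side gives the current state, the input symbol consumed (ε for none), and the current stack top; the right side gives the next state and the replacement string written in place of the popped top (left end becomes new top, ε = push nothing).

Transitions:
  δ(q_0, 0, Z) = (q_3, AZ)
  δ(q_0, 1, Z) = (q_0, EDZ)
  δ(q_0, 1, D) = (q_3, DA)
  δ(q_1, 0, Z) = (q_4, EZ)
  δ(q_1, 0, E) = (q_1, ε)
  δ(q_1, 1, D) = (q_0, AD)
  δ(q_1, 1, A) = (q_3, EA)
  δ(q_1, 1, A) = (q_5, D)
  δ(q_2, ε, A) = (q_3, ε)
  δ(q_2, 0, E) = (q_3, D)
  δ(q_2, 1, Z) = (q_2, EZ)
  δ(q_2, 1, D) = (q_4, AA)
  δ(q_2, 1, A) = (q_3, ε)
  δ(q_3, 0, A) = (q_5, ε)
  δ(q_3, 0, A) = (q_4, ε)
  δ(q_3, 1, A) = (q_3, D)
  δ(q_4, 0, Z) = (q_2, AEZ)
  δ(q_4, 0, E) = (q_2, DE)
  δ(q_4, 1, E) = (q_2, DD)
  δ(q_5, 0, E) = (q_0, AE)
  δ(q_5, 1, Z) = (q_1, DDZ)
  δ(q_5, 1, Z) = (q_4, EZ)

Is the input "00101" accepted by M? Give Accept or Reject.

One accepting computation: (q_0, 00101, Z) ⊢ (q_3, 0101, AZ) ⊢ (q_5, 101, Z) ⊢ (q_4, 01, EZ) ⊢ (q_2, 1, DEZ) ⊢ (q_4, ε, AAEZ)
All input consumed and state q_4 ∈ F.

Accept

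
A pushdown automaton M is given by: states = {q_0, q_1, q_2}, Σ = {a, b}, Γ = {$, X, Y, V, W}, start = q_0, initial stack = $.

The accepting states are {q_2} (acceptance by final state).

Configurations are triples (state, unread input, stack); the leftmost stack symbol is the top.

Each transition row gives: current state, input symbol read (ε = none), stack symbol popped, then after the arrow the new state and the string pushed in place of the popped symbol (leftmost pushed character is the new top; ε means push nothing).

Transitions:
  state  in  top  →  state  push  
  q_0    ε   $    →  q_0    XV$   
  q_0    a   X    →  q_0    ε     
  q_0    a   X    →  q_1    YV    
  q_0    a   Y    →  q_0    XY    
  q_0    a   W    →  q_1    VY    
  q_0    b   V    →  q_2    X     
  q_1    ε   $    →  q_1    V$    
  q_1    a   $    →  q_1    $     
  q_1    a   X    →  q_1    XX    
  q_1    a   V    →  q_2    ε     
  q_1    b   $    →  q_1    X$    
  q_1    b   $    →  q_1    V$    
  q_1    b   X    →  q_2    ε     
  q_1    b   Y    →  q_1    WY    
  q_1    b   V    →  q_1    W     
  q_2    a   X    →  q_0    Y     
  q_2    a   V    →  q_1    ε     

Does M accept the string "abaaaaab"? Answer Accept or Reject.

No computation consumes all input and reaches a final state.

Reject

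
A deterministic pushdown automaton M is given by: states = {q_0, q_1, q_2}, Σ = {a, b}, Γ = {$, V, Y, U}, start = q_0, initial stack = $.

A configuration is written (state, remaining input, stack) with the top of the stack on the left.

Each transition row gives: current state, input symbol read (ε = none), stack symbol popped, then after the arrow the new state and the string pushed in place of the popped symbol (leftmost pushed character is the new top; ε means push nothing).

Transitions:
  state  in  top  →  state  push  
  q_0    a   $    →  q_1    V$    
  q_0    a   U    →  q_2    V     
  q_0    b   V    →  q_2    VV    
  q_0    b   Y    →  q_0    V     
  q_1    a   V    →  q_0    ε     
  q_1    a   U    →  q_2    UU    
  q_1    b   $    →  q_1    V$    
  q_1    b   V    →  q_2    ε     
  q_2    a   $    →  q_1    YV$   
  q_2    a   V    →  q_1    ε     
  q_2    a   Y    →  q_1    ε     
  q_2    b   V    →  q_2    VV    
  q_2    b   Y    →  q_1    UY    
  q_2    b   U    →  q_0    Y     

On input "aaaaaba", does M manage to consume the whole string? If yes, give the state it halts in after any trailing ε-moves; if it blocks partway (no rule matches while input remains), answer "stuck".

(q_0, aaaaaba, $) ⊢ (q_1, aaaaba, V$) ⊢ (q_0, aaaba, $) ⊢ (q_1, aaba, V$) ⊢ (q_0, aba, $) ⊢ (q_1, ba, V$) ⊢ (q_2, a, $) ⊢ (q_1, ε, YV$)
All input consumed; M is in state q_1.

q_1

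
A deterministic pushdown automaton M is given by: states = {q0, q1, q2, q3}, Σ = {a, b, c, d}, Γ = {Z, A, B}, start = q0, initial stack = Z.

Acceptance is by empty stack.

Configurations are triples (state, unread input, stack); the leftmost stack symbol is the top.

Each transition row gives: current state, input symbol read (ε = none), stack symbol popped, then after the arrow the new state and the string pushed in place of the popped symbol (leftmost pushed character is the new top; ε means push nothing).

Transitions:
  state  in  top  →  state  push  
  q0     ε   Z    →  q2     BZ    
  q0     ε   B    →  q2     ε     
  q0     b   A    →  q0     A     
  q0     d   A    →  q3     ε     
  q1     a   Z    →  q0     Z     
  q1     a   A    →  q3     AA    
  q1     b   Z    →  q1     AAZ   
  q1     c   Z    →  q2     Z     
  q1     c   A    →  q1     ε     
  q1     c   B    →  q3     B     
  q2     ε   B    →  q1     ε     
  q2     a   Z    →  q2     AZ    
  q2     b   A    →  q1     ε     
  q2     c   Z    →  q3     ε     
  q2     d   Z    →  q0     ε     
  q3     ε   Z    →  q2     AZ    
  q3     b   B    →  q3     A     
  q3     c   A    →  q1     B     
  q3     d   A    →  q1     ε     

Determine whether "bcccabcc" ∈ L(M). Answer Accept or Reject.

(q0, bcccabcc, Z)
  ε-move, top Z: go to q2, push BZ → (q2, bcccabcc, BZ)
  ε-move, top B: go to q1, push ε → (q1, bcccabcc, Z)
  read b, top Z: go to q1, push AAZ → (q1, cccabcc, AAZ)
  read c, top A: go to q1, push ε → (q1, ccabcc, AZ)
  read c, top A: go to q1, push ε → (q1, cabcc, Z)
  read c, top Z: go to q2, push Z → (q2, abcc, Z)
  read a, top Z: go to q2, push AZ → (q2, bcc, AZ)
  read b, top A: go to q1, push ε → (q1, cc, Z)
  read c, top Z: go to q2, push Z → (q2, c, Z)
  read c, top Z: go to q3, push ε → (q3, ε, ε)
All input consumed and the stack is empty.

Accept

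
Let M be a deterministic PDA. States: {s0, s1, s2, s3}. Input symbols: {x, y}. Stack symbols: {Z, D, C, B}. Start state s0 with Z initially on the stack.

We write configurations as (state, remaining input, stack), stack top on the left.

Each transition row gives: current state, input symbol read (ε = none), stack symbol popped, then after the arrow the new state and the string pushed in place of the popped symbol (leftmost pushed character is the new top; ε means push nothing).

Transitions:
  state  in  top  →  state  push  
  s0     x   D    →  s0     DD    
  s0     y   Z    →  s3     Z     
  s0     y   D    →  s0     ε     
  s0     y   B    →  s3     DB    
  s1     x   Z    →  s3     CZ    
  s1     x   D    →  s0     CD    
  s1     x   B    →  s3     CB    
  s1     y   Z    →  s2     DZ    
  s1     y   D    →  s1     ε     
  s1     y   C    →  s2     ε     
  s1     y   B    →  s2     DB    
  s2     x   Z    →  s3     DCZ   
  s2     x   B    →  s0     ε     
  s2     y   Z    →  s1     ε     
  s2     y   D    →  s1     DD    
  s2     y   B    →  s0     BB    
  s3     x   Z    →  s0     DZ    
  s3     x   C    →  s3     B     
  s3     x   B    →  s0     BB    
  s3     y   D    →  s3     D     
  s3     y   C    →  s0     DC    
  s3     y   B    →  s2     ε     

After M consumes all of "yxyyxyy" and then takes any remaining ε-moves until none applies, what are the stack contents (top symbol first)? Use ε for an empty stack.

Z

(s0, yxyyxyy, Z)
  read y, top Z: go to s3, push Z → (s3, xyyxyy, Z)
  read x, top Z: go to s0, push DZ → (s0, yyxyy, DZ)
  read y, top D: go to s0, push ε → (s0, yxyy, Z)
  read y, top Z: go to s3, push Z → (s3, xyy, Z)
  read x, top Z: go to s0, push DZ → (s0, yy, DZ)
  read y, top D: go to s0, push ε → (s0, y, Z)
  read y, top Z: go to s3, push Z → (s3, ε, Z)
All input consumed in state s3 with stack Z.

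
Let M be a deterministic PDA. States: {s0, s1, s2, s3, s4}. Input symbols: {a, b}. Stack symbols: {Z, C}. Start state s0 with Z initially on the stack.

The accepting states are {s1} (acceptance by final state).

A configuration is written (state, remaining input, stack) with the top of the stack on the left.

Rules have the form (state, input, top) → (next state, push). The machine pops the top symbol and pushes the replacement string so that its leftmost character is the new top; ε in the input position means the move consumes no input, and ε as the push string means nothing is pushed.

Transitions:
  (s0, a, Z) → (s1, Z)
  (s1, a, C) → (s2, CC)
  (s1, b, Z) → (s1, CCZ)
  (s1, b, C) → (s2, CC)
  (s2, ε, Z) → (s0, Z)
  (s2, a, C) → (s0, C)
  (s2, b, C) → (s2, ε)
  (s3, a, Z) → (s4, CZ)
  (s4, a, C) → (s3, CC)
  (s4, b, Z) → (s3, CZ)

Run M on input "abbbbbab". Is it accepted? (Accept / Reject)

Accept

(s0, abbbbbab, Z)
  read a, top Z: go to s1, push Z → (s1, bbbbbab, Z)
  read b, top Z: go to s1, push CCZ → (s1, bbbbab, CCZ)
  read b, top C: go to s2, push CC → (s2, bbbab, CCCZ)
  read b, top C: go to s2, push ε → (s2, bbab, CCZ)
  read b, top C: go to s2, push ε → (s2, bab, CZ)
  read b, top C: go to s2, push ε → (s2, ab, Z)
  ε-move, top Z: go to s0, push Z → (s0, ab, Z)
  read a, top Z: go to s1, push Z → (s1, b, Z)
  read b, top Z: go to s1, push CCZ → (s1, ε, CCZ)
All input consumed; state s1 ∈ F.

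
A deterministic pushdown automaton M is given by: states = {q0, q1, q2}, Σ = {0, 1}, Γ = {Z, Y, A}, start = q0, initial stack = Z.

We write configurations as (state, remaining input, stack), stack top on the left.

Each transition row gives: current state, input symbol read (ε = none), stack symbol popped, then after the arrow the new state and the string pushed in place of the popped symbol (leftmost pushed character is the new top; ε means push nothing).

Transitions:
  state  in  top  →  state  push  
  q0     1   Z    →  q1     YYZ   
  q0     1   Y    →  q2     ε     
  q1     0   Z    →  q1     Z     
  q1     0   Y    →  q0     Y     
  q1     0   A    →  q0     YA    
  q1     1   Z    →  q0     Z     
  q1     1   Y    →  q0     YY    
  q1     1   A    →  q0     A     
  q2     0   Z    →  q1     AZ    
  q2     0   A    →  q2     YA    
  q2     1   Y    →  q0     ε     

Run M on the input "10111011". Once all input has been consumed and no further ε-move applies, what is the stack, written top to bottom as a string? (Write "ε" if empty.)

(q0, 10111011, Z) ⊢ (q1, 0111011, YYZ) ⊢ (q0, 111011, YYZ) ⊢ (q2, 11011, YZ) ⊢ (q0, 1011, Z) ⊢ (q1, 011, YYZ) ⊢ (q0, 11, YYZ) ⊢ (q2, 1, YZ) ⊢ (q0, ε, Z)
All input consumed in state q0 with stack Z.

Z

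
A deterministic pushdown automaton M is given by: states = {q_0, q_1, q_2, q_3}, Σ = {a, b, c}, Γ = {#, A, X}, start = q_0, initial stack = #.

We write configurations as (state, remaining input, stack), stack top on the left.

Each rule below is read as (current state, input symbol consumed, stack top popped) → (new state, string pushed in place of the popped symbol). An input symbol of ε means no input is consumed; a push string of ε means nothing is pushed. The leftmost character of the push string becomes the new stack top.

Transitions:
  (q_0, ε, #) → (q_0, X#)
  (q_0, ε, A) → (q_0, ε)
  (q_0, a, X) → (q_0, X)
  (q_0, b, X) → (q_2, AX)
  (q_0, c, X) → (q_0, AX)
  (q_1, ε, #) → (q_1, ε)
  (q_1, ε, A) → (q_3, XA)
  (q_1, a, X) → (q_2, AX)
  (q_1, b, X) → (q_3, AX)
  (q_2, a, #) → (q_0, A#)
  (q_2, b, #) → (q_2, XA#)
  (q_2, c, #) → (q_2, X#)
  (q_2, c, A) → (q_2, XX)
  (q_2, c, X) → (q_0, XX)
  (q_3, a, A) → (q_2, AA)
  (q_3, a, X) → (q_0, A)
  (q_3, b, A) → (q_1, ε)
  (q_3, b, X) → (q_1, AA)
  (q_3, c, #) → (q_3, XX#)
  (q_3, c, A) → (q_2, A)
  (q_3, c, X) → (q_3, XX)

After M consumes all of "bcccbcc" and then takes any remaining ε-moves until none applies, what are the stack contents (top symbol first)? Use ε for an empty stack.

XXXXXXX#

(q_0, bcccbcc, #)
  ε-move, top #: go to q_0, push X# → (q_0, bcccbcc, X#)
  read b, top X: go to q_2, push AX → (q_2, cccbcc, AX#)
  read c, top A: go to q_2, push XX → (q_2, ccbcc, XXX#)
  read c, top X: go to q_0, push XX → (q_0, cbcc, XXXX#)
  read c, top X: go to q_0, push AX → (q_0, bcc, AXXXX#)
  ε-move, top A: go to q_0, push ε → (q_0, bcc, XXXX#)
  read b, top X: go to q_2, push AX → (q_2, cc, AXXXX#)
  read c, top A: go to q_2, push XX → (q_2, c, XXXXXX#)
  read c, top X: go to q_0, push XX → (q_0, ε, XXXXXXX#)
All input consumed in state q_0 with stack XXXXXXX#.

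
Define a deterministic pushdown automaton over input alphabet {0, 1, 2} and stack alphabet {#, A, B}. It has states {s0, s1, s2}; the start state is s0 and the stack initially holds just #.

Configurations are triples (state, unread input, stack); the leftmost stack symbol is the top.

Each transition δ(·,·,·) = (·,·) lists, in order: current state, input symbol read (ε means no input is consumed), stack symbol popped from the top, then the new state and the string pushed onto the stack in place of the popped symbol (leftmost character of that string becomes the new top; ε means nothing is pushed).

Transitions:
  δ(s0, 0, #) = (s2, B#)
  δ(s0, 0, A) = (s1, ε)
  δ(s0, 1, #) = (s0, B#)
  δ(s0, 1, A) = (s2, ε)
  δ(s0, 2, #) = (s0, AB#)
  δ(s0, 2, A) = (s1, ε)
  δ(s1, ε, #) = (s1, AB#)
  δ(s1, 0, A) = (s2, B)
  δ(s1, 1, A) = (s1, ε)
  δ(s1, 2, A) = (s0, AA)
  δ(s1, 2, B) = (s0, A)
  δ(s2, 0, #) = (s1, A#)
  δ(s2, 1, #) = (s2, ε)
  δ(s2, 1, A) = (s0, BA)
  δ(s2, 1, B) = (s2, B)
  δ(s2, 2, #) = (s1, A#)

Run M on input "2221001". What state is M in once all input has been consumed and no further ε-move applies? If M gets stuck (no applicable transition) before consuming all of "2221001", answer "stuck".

s2

(s0, 2221001, #)
  read 2, top #: go to s0, push AB# → (s0, 221001, AB#)
  read 2, top A: go to s1, push ε → (s1, 21001, B#)
  read 2, top B: go to s0, push A → (s0, 1001, A#)
  read 1, top A: go to s2, push ε → (s2, 001, #)
  read 0, top #: go to s1, push A# → (s1, 01, A#)
  read 0, top A: go to s2, push B → (s2, 1, B#)
  read 1, top B: go to s2, push B → (s2, ε, B#)
All input consumed; M is in state s2.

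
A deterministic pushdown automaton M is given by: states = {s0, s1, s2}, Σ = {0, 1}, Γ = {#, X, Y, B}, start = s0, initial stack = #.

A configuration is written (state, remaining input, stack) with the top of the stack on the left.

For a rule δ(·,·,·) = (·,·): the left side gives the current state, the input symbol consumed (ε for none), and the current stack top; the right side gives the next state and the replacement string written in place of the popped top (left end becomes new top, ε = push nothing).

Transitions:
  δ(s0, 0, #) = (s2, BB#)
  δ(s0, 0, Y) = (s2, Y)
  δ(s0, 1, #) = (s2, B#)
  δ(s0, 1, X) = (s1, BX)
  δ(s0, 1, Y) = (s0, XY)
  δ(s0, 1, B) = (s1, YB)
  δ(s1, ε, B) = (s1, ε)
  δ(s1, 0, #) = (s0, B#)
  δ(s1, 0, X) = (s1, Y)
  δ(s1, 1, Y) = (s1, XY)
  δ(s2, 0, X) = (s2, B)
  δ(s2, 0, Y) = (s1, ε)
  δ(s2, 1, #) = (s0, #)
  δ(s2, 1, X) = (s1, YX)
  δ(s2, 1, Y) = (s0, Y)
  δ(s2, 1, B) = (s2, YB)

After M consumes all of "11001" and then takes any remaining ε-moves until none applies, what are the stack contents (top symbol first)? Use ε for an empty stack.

(s0, 11001, #) ⊢ (s2, 1001, B#) ⊢ (s2, 001, YB#) ⊢ (s1, 01, B#) ⊢ (s1, 01, #) ⊢ (s0, 1, B#) ⊢ (s1, ε, YB#)
All input consumed in state s1 with stack YB#.

YB#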